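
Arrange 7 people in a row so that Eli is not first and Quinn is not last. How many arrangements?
By inclusion-exclusion: 7! - 2×(7-1)! + (7-2)! = 5040 - 1440 + 120 = 3720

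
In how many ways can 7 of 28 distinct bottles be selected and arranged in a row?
P(28,7) = 28!/(28-7)! = 5967561600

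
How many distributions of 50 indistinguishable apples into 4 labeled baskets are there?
C(50+4-1, 4-1) = C(53, 3) = 23426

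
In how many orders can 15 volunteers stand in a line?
15! = 1307674368000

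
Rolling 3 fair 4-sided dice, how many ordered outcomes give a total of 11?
Coefficient of x^11 in (x + x² + ... + x^4)^3. By inclusion-exclusion on dice exceeding 4: Σ_j (-1)^j C(3,j)·C(11-1-4j, 2) = C(3,0)·C(10,2) - C(3,1)·C(6,2) + C(3,2)·C(2,2) = 1·45 - 3·15 + 3·1 = 3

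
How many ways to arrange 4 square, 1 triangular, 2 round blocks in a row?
7! / (4! × 1! × 2!) = 105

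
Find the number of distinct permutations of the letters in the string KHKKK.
5! / (1! × 4!) = 5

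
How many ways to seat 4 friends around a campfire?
Circular: fix one position, arrange the rest. (4-1)! = 6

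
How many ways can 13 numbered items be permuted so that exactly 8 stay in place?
Choose the 8 fixed points C(13,8) = 1287, derange the rest: !5 = Σ_{j=0}^{5} (-1)^j·5!/j! = 120 - 120 + 60 - 20 + 5 - 1 = 44. Product = 1287 × 44 = 56628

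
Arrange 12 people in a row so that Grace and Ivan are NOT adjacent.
Total - adjacent = 12! - (12-1)!×2 = 479001600 - 79833600 = 399168000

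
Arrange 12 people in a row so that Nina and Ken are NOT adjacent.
Total - adjacent = 12! - (12-1)!×2 = 479001600 - 79833600 = 399168000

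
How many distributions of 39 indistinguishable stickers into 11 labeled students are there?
C(39+11-1, 11-1) = C(49, 10) = 8217822536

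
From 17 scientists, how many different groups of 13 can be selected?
C(17,13) = 17!/(13!×4!) = 2380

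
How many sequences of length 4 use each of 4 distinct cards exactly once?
4! = 24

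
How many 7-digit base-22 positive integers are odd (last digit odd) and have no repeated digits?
Last∈{1,3,5,7,9,11,13,15,17,19,21}. Last=0: 0. Last nonzero: 11×20×P(20,5) = 409305600. Total = 409305600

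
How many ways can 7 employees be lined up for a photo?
7! = 5040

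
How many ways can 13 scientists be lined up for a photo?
13! = 6227020800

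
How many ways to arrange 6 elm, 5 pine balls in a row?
11! / (6! × 5!) = 462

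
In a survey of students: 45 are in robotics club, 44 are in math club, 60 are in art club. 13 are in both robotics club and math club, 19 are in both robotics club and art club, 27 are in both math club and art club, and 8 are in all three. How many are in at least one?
|A∪B∪C| = 45+44+60-13-19-27+8 = 98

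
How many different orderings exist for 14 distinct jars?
14! = 87178291200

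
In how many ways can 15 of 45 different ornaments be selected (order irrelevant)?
C(45,15) = 45!/(15!×30!) = 344867425584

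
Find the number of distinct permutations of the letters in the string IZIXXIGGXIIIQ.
13! / (1! × 2! × 6! × 3! × 1!) = 720720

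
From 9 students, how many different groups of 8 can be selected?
C(9,8) = 9!/(8!×1!) = 9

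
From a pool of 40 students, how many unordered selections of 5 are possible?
C(40,5) = 40!/(5!×35!) = 658008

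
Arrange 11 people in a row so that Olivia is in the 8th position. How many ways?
Fix one position: (11-1)! = 3628800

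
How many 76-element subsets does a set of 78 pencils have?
C(78,76) = 78!/(76!×2!) = 3003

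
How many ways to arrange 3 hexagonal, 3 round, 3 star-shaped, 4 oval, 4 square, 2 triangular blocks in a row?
19! / (3! × 3! × 3! × 4! × 4! × 2!) = 488864376000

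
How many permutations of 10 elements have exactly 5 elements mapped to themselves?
Choose the 5 fixed points C(10,5) = 252, derange the rest: !5 = Σ_{j=0}^{5} (-1)^j·5!/j! = 120 - 120 + 60 - 20 + 5 - 1 = 44. Product = 252 × 44 = 11088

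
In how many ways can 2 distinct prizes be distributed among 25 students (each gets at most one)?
P(25,2) = 25!/(25-2)! = 600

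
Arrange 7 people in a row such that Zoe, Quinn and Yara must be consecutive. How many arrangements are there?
Treat the 3 as one block: (7-3+1)! × 3! = 120 × 6 = 720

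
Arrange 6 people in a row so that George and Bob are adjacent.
Treat as block: (6-1)! × 2! = 120 × 2 = 240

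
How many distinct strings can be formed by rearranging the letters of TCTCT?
5! / (2! × 3!) = 10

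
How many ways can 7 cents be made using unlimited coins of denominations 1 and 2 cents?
Coefficient of x^7 in 1/(1-x^1) · 1/(1-x^2). Use j coins of 2 for j = 0..⌊7/2⌋ = 3, the rest in 1s: 3 + 1 = 4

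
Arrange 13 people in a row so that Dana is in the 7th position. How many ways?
Fix one position: (13-1)! = 479001600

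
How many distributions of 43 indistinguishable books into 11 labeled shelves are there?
C(43+11-1, 11-1) = C(53, 10) = 19499099620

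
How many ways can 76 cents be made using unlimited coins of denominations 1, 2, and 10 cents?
Coefficient of x^76 in 1/(1-x^1) · 1/(1-x^2) · 1/(1-x^10). Case on j = number of 10-cent coins (j = 0..7); remainder r = 76 - 10j is made from {1,2} in ⌊r/2⌋+1 ways. r = 76, 66, 56, 46, 36, 26, 16, 6 → 39 + 34 + 29 + 24 + 19 + 14 + 9 + 4 = 172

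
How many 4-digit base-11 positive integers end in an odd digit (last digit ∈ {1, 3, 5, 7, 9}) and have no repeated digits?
Last∈{1,3,5,7,9}. Last=0: 0. Last nonzero: 5×9×P(9,2) = 3240. Total = 3240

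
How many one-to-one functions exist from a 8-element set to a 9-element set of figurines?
P(9,8) = 9!/(9-8)! = 362880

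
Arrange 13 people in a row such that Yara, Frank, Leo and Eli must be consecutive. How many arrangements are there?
Treat the 4 as one block: (13-4+1)! × 4! = 3628800 × 24 = 87091200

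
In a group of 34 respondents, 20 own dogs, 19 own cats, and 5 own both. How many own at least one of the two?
|A∪B| = |A| + |B| - |A∩B| = 20 + 19 - 5 = 34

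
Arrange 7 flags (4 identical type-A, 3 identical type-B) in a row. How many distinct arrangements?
7! / (4! × 3!) = 35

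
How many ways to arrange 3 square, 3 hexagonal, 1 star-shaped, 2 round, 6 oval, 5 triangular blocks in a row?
20! / (3! × 3! × 1! × 2! × 6! × 5!) = 391091500800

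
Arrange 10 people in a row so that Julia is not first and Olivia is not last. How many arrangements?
By inclusion-exclusion: 10! - 2×(10-1)! + (10-2)! = 3628800 - 725760 + 40320 = 2943360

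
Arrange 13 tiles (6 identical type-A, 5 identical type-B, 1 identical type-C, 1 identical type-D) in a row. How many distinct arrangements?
13! / (6! × 5! × 1! × 1!) = 72072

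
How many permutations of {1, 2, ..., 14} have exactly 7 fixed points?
Choose the 7 fixed points C(14,7) = 3432, derange the rest: !7 = Σ_{j=0}^{7} (-1)^j·7!/j! = 5040 - 5040 + 2520 - 840 + 210 - 42 + 7 - 1 = 1854. Product = 3432 × 1854 = 6362928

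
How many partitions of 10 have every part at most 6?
Let r_j(i) = number of partitions of i into parts ≤ j, for i = 0..10. r_1(i) = 1 for all i; r_j(i) = r_{j-1}(i) + r_j(i-j). Rows j = 2..6: ≤2: 1 1 2 2 3 3 4 4 5 5 6; ≤3: 1 1 2 3 4 5 7 8 10 12 14; ≤4: 1 1 2 3 5 6 9 11 15 18 23; ≤5: 1 1 2 3 5 7 10 13 18 23 30; ≤6: 1 1 2 3 5 7 11 14 20 26 35. r_6(10) = 35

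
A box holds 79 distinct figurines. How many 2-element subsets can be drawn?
C(79,2) = 79!/(2!×77!) = 3081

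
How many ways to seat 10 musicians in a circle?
Circular: fix one position, arrange the rest. (10-1)! = 362880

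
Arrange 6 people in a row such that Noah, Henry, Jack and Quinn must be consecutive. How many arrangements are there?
Treat the 4 as one block: (6-4+1)! × 4! = 6 × 24 = 144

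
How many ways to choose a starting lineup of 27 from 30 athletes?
C(30,27) = 30!/(27!×3!) = 4060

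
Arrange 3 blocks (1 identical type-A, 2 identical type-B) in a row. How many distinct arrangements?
3! / (1! × 2!) = 3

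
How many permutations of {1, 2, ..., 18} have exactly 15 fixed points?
Choose the 15 fixed points C(18,15) = 816, derange the rest: !3 = Σ_{j=0}^{3} (-1)^j·3!/j! = 6 - 6 + 3 - 1 = 2. Product = 816 × 2 = 1632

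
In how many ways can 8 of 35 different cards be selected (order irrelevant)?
C(35,8) = 35!/(8!×27!) = 23535820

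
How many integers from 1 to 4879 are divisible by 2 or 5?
⌊4879/2⌋ + ⌊4879/5⌋ - ⌊4879/10⌋ = 2439 + 975 - 487 = 2927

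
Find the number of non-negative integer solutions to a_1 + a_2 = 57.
C(57+2-1, 2-1) = C(58, 1) = 58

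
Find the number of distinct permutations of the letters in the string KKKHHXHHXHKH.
12! / (4! × 6! × 2!) = 13860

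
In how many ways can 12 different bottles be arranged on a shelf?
12! = 479001600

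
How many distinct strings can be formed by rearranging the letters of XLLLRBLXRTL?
11! / (1! × 1! × 2! × 5! × 2!) = 83160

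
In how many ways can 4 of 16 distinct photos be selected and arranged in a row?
P(16,4) = 16!/(16-4)! = 43680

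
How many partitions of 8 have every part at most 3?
Let r_j(i) = number of partitions of i into parts ≤ j, for i = 0..8. r_1(i) = 1 for all i; r_j(i) = r_{j-1}(i) + r_j(i-j). Rows j = 2..3: ≤2: 1 1 2 2 3 3 4 4 5; ≤3: 1 1 2 3 4 5 7 8 10. r_3(8) = 10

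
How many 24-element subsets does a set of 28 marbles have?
C(28,24) = 28!/(24!×4!) = 20475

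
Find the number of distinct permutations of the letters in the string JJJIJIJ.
7! / (5! × 2!) = 21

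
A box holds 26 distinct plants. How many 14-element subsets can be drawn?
C(26,14) = 26!/(14!×12!) = 9657700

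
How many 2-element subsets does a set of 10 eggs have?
C(10,2) = 10!/(2!×8!) = 45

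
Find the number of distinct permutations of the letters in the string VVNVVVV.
7! / (6! × 1!) = 7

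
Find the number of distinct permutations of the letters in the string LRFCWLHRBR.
10! / (1! × 1! × 3! × 1! × 2! × 1! × 1!) = 302400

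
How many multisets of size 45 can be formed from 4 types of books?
C(45+4-1, 4-1) = C(48, 3) = 17296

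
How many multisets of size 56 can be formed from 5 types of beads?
C(56+5-1, 5-1) = C(60, 4) = 487635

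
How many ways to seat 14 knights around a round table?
Circular: fix one position, arrange the rest. (14-1)! = 6227020800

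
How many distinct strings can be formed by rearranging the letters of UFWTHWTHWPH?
11! / (1! × 3! × 1! × 2! × 3! × 1!) = 554400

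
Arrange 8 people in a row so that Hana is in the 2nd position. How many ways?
Fix one position: (8-1)! = 5040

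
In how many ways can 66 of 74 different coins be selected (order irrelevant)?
C(74,66) = 74!/(66!×8!) = 15071474661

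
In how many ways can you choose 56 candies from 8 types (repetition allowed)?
C(56+8-1, 8-1) = C(63, 7) = 553270671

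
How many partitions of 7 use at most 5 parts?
By conjugation, equals partitions of 7 into parts ≤ 5. Let r_j(i) = number of partitions of i into parts ≤ j, for i = 0..7. r_1(i) = 1 for all i; r_j(i) = r_{j-1}(i) + r_j(i-j). Rows j = 2..5: ≤2: 1 1 2 2 3 3 4 4; ≤3: 1 1 2 3 4 5 7 8; ≤4: 1 1 2 3 5 6 9 11; ≤5: 1 1 2 3 5 7 10 13. r_5(7) = 13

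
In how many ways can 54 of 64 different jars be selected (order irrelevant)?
C(64,54) = 64!/(54!×10!) = 151473214816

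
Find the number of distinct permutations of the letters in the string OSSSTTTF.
8! / (1! × 3! × 3! × 1!) = 1120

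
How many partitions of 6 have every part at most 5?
Let r_j(i) = number of partitions of i into parts ≤ j, for i = 0..6. r_1(i) = 1 for all i; r_j(i) = r_{j-1}(i) + r_j(i-j). Rows j = 2..5: ≤2: 1 1 2 2 3 3 4; ≤3: 1 1 2 3 4 5 7; ≤4: 1 1 2 3 5 6 9; ≤5: 1 1 2 3 5 7 10. r_5(6) = 10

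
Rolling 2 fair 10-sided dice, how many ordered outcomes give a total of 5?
Coefficient of x^5 in (x + x² + ... + x^10)^2. By inclusion-exclusion on dice exceeding 10: Σ_j (-1)^j C(2,j)·C(5-1-10j, 1) = C(2,0)·C(4,1) = 1·4 = 4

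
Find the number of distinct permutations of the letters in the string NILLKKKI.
8! / (3! × 2! × 1! × 2!) = 1680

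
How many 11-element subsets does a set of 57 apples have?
C(57,11) = 57!/(11!×46!) = 184509266760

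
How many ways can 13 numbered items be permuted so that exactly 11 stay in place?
Choose the 11 fixed points C(13,11) = 78, derange the rest: !2 = Σ_{j=0}^{2} (-1)^j·2!/j! = 2 - 2 + 1 = 1. Product = 78 × 1 = 78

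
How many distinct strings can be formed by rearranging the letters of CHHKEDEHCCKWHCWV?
16! / (4! × 2! × 1! × 2! × 1! × 2! × 4!) = 4540536000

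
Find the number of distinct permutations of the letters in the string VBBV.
4! / (2! × 2!) = 6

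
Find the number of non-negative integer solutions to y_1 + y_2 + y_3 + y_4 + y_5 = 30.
C(30+5-1, 5-1) = C(34, 4) = 46376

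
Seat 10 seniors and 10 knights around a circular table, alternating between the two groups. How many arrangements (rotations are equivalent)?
Fix one of the seniors: (10-1)! ways for the remaining seniors, × 10! ways for the knights = 362880 × 3628800 = 1316818944000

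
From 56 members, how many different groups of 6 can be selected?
C(56,6) = 56!/(6!×50!) = 32468436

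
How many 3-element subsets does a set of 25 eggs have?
C(25,3) = 25!/(3!×22!) = 2300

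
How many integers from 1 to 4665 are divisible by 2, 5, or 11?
⌊4665/2⌋+⌊4665/5⌋+⌊4665/11⌋ - ⌊4665/10⌋-⌊4665/22⌋-⌊4665/55⌋ + ⌊4665/110⌋ = 2332+933+424 - 466-212-84 + 42 = 2969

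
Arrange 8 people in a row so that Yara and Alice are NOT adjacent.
Total - adjacent = 8! - (8-1)!×2 = 40320 - 10080 = 30240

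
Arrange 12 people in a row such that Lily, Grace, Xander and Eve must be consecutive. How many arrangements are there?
Treat the 4 as one block: (12-4+1)! × 4! = 362880 × 24 = 8709120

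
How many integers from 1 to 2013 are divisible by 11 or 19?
⌊2013/11⌋ + ⌊2013/19⌋ - ⌊2013/209⌋ = 183 + 105 - 9 = 279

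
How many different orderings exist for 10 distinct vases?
10! = 3628800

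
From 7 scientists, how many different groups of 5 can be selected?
C(7,5) = 7!/(5!×2!) = 21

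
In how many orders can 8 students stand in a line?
8! = 40320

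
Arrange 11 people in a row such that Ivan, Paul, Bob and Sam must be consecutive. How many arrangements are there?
Treat the 4 as one block: (11-4+1)! × 4! = 40320 × 24 = 967680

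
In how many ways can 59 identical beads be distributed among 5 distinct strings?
C(59+5-1, 5-1) = C(63, 4) = 595665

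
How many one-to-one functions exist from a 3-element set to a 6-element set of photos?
P(6,3) = 6!/(6-3)! = 120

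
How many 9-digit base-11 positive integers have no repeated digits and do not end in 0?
Last digit: 10 nonzero choices. First digit: 9 (nonzero, ≠last). Middle 7: P(9,7) = 181440. Total = 16329600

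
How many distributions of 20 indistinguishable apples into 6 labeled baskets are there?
C(20+6-1, 6-1) = C(25, 5) = 53130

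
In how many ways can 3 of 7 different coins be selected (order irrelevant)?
C(7,3) = 7!/(3!×4!) = 35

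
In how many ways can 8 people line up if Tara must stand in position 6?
Fix one position: (8-1)! = 5040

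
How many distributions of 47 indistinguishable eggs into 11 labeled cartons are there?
C(47+11-1, 11-1) = C(57, 10) = 43183019880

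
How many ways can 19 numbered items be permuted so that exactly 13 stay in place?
Choose the 13 fixed points C(19,13) = 27132, derange the rest: !6 = Σ_{j=0}^{6} (-1)^j·6!/j! = 720 - 720 + 360 - 120 + 30 - 6 + 1 = 265. Product = 27132 × 265 = 7189980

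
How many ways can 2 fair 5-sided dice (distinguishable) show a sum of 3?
Coefficient of x^3 in (x + x² + ... + x^5)^2. By inclusion-exclusion on dice exceeding 5: Σ_j (-1)^j C(2,j)·C(3-1-5j, 1) = C(2,0)·C(2,1) = 1·2 = 2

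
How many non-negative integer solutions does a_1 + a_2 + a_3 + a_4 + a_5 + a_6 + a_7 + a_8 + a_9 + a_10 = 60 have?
C(60+10-1, 10-1) = C(69, 9) = 56672074888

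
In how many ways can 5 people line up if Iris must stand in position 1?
Fix one position: (5-1)! = 24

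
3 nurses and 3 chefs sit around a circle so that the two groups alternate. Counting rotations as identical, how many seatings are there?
Fix one of the nurses: (3-1)! ways for the remaining nurses, × 3! ways for the chefs = 2 × 6 = 12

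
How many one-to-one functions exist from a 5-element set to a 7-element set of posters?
P(7,5) = 7!/(7-5)! = 2520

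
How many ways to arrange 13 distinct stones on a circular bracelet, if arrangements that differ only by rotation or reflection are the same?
(13-1)!/2 = 479001600/2 = 239500800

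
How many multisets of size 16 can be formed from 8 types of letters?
C(16+8-1, 8-1) = C(23, 7) = 245157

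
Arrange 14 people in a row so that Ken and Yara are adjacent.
Treat as block: (14-1)! × 2! = 6227020800 × 2 = 12454041600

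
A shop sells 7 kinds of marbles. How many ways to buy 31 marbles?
C(31+7-1, 7-1) = C(37, 6) = 2324784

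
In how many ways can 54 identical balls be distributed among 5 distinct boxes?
C(54+5-1, 5-1) = C(58, 4) = 424270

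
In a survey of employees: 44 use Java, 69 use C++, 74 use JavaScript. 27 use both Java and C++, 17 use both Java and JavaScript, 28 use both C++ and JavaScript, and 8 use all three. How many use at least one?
|A∪B∪C| = 44+69+74-27-17-28+8 = 123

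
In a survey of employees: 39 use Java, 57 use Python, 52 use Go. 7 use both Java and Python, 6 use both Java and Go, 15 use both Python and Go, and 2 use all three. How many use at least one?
|A∪B∪C| = 39+57+52-7-6-15+2 = 122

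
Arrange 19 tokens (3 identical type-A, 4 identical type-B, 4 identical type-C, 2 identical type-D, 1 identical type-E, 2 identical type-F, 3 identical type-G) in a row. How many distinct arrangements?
19! / (3! × 4! × 4! × 2! × 1! × 2! × 3!) = 1466593128000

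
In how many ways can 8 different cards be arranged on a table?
8! = 40320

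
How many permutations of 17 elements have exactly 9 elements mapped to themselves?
Choose the 9 fixed points C(17,9) = 24310, derange the rest: !8 = Σ_{j=0}^{8} (-1)^j·8!/j! = 40320 - 40320 + 20160 - 6720 + 1680 - 336 + 56 - 8 + 1 = 14833. Product = 24310 × 14833 = 360590230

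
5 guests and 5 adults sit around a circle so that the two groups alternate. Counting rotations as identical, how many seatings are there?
Fix one of the guests: (5-1)! ways for the remaining guests, × 5! ways for the adults = 24 × 120 = 2880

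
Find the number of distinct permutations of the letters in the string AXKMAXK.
7! / (1! × 2! × 2! × 2!) = 630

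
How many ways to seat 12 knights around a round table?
Circular: fix one position, arrange the rest. (12-1)! = 39916800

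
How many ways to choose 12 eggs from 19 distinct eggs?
C(19,12) = 19!/(12!×7!) = 50388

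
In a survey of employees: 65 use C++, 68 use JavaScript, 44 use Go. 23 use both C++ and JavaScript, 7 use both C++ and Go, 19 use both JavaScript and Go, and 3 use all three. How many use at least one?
|A∪B∪C| = 65+68+44-23-7-19+3 = 131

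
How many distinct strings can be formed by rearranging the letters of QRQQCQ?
6! / (4! × 1! × 1!) = 30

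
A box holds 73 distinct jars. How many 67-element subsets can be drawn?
C(73,67) = 73!/(67!×6!) = 170230452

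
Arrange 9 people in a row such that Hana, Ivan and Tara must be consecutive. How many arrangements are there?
Treat the 3 as one block: (9-3+1)! × 3! = 5040 × 6 = 30240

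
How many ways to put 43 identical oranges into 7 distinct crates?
C(43+7-1, 7-1) = C(49, 6) = 13983816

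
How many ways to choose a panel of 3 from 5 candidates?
C(5,3) = 5!/(3!×2!) = 10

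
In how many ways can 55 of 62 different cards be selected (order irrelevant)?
C(62,55) = 62!/(55!×7!) = 491796152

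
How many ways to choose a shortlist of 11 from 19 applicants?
C(19,11) = 19!/(11!×8!) = 75582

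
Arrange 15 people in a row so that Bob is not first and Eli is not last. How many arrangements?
By inclusion-exclusion: 15! - 2×(15-1)! + (15-2)! = 1307674368000 - 174356582400 + 6227020800 = 1139544806400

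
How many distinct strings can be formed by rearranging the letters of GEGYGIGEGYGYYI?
14! / (4! × 2! × 6! × 2!) = 1261260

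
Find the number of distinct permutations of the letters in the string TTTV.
4! / (1! × 3!) = 4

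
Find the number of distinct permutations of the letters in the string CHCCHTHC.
8! / (3! × 4! × 1!) = 280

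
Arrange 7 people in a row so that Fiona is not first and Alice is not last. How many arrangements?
By inclusion-exclusion: 7! - 2×(7-1)! + (7-2)! = 5040 - 1440 + 120 = 3720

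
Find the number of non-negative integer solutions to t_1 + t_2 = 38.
C(38+2-1, 2-1) = C(39, 1) = 39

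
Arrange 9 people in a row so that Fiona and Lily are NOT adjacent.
Total - adjacent = 9! - (9-1)!×2 = 362880 - 80640 = 282240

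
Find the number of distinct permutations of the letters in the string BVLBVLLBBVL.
11! / (4! × 4! × 3!) = 11550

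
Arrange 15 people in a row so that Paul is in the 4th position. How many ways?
Fix one position: (15-1)! = 87178291200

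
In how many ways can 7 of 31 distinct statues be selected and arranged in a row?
P(31,7) = 31!/(31-7)! = 13253058000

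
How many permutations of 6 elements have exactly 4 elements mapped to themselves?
Choose the 4 fixed points C(6,4) = 15, derange the rest: !2 = Σ_{j=0}^{2} (-1)^j·2!/j! = 2 - 2 + 1 = 1. Product = 15 × 1 = 15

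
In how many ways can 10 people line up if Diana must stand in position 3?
Fix one position: (10-1)! = 362880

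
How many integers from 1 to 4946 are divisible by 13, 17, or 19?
⌊4946/13⌋+⌊4946/17⌋+⌊4946/19⌋ - ⌊4946/221⌋-⌊4946/247⌋-⌊4946/323⌋ + ⌊4946/4199⌋ = 380+290+260 - 22-20-15 + 1 = 874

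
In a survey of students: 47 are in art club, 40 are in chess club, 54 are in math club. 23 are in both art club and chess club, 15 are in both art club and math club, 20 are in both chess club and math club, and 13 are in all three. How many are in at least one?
|A∪B∪C| = 47+40+54-23-15-20+13 = 96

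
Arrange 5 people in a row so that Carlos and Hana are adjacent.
Treat as block: (5-1)! × 2! = 24 × 2 = 48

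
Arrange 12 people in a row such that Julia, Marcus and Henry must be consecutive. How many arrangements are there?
Treat the 3 as one block: (12-3+1)! × 3! = 3628800 × 6 = 21772800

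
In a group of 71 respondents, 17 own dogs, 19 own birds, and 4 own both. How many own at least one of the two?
|A∪B| = |A| + |B| - |A∩B| = 17 + 19 - 4 = 32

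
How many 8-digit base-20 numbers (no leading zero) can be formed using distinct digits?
First digit: 19 choices (nonzero). Then descending: 19 × 19 × 18 × 17 × 16 × 15 × 14 × 13 = 4825154880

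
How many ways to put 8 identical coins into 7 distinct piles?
C(8+7-1, 7-1) = C(14, 6) = 3003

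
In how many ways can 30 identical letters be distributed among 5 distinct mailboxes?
C(30+5-1, 5-1) = C(34, 4) = 46376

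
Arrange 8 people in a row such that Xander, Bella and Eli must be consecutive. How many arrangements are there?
Treat the 3 as one block: (8-3+1)! × 3! = 720 × 6 = 4320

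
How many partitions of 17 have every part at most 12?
Let r_j(i) = number of partitions of i into parts ≤ j, for i = 0..17. r_1(i) = 1 for all i; r_j(i) = r_{j-1}(i) + r_j(i-j). Rows j = 2..12: ≤2: 1 1 2 2 3 3 4 4 5 5 6 6 7 7 8 8 9 9; ≤3: 1 1 2 3 4 5 7 8 10 12 14 16 19 21 24 27 30 33; ≤4: 1 1 2 3 5 6 9 11 15 18 23 27 34 39 47 54 64 72; ≤5: 1 1 2 3 5 7 10 13 18 23 30 37 47 57 70 84 101 119; ≤6: 1 1 2 3 5 7 11 14 20 26 35 44 58 71 90 110 136 163; ≤7: 1 1 2 3 5 7 11 15 21 28 38 49 65 82 105 131 164 201; ≤8: 1 1 2 3 5 7 11 15 22 29 40 52 70 89 116 146 186 230; ≤9: 1 1 2 3 5 7 11 15 22 30 41 54 73 94 123 157 201 252; ≤10: 1 1 2 3 5 7 11 15 22 30 42 55 75 97 128 164 212 267; ≤11: 1 1 2 3 5 7 11 15 22 30 42 56 76 99 131 169 219 278; ≤12: 1 1 2 3 5 7 11 15 22 30 42 56 77 100 133 172 224 285. r_12(17) = 285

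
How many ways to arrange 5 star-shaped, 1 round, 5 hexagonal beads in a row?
11! / (5! × 1! × 5!) = 2772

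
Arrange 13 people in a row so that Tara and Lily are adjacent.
Treat as block: (13-1)! × 2! = 479001600 × 2 = 958003200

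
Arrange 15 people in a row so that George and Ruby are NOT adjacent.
Total - adjacent = 15! - (15-1)!×2 = 1307674368000 - 174356582400 = 1133317785600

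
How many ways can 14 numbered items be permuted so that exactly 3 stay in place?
Choose the 3 fixed points C(14,3) = 364, derange the rest: !11 = Σ_{j=0}^{11} (-1)^j·11!/j! = 39916800 - 39916800 + 19958400 - 6652800 + 1663200 - 332640 + 55440 - 7920 + 990 - 110 + 11 - 1 = 14684570. Product = 364 × 14684570 = 5345183480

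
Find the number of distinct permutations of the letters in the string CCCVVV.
6! / (3! × 3!) = 20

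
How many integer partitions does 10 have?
Pentagonal recurrence p(n) = p(n-1) + p(n-2) - p(n-5) - p(n-7) + p(n-12) + p(n-15) - ... gives p(0..9) = 1, 1, 2, 3, 5, 7, 11, 15, 22, 30. p(10) = p(9) + p(8) - p(5) - p(3) = 30 + 22 - 7 - 3 = 42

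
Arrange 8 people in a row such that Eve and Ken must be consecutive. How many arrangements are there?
Treat the 2 as one block: (8-2+1)! × 2! = 5040 × 2 = 10080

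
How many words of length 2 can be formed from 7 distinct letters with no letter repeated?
P(7,2) = 7!/(7-2)! = 42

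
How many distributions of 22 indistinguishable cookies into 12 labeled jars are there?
C(22+12-1, 12-1) = C(33, 11) = 193536720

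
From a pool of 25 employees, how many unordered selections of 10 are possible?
C(25,10) = 25!/(10!×15!) = 3268760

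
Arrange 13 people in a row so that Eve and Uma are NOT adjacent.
Total - adjacent = 13! - (13-1)!×2 = 6227020800 - 958003200 = 5269017600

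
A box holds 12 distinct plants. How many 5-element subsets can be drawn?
C(12,5) = 12!/(5!×7!) = 792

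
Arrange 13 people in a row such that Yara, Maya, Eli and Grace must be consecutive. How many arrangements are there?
Treat the 4 as one block: (13-4+1)! × 4! = 3628800 × 24 = 87091200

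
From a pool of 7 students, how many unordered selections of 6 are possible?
C(7,6) = 7!/(6!×1!) = 7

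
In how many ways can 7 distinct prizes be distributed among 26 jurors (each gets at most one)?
P(26,7) = 26!/(26-7)! = 3315312000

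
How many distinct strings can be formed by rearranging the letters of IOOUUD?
6! / (2! × 1! × 2! × 1!) = 180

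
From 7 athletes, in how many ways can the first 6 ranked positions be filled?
P(7,6) = 7!/(7-6)! = 5040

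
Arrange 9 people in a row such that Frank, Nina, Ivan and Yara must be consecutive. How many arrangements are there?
Treat the 4 as one block: (9-4+1)! × 4! = 720 × 24 = 17280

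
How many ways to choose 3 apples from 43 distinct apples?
C(43,3) = 43!/(3!×40!) = 12341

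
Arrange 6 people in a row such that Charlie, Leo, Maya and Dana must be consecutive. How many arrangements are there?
Treat the 4 as one block: (6-4+1)! × 4! = 6 × 24 = 144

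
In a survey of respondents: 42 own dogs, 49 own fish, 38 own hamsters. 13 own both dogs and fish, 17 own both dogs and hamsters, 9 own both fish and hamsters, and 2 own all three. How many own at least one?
|A∪B∪C| = 42+49+38-13-17-9+2 = 92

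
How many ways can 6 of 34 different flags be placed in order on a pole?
P(34,6) = 34!/(34-6)! = 968330880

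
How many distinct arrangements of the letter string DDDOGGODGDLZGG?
14! / (5! × 1! × 1! × 5! × 2!) = 3027024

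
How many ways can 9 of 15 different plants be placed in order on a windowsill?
P(15,9) = 15!/(15-9)! = 1816214400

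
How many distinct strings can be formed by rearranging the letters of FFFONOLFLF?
10! / (5! × 1! × 2! × 2!) = 7560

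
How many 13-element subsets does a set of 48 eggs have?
C(48,13) = 48!/(13!×35!) = 192928249296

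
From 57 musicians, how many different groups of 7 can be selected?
C(57,7) = 57!/(7!×50!) = 264385836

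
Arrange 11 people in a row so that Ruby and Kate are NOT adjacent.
Total - adjacent = 11! - (11-1)!×2 = 39916800 - 7257600 = 32659200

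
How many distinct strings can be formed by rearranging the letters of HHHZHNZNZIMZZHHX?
16! / (5! × 1! × 1! × 2! × 1! × 6!) = 121080960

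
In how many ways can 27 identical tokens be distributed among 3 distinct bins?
C(27+3-1, 3-1) = C(29, 2) = 406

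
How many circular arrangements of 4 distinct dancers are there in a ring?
Circular: fix one position, arrange the rest. (4-1)! = 6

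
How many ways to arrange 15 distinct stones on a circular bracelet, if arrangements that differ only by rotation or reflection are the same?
(15-1)!/2 = 87178291200/2 = 43589145600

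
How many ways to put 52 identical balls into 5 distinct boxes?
C(52+5-1, 5-1) = C(56, 4) = 367290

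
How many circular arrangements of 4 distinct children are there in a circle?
Circular: fix one position, arrange the rest. (4-1)! = 6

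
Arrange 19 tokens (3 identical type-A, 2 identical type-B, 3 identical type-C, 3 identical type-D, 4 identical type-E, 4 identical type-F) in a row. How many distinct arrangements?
19! / (3! × 2! × 3! × 3! × 4! × 4!) = 488864376000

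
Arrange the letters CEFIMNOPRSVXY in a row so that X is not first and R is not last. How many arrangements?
By inclusion-exclusion: 13! - 2×(13-1)! + (13-2)! = 6227020800 - 958003200 + 39916800 = 5308934400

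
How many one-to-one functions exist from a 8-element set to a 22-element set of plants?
P(22,8) = 22!/(22-8)! = 12893126400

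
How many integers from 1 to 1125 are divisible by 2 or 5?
⌊1125/2⌋ + ⌊1125/5⌋ - ⌊1125/10⌋ = 562 + 225 - 112 = 675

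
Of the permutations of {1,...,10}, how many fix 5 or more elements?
Exactly j fixed points: C(10,j)·!(10-j); sum over j ≥ 5 (derangement numbers via !m = (m-1)·(!(m-1) + !(m-2)): !0..!5 = 1, 0, 1, 2, 9, 44). Σ_{j=5}^{10} C(10,j)·!(10-j) = C(10,5)·!5 + C(10,6)·!4 + C(10,7)·!3 + C(10,8)·!2 + C(10,9)·!1 + C(10,10)·!0 = 252·44 + 210·9 + 120·2 + 45·1 + 10·0 + 1·1 = 13264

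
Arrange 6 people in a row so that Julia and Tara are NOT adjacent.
Total - adjacent = 6! - (6-1)!×2 = 720 - 240 = 480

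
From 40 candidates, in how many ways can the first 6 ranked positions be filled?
P(40,6) = 40!/(40-6)! = 2763633600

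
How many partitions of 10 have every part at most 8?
Let r_j(i) = number of partitions of i into parts ≤ j, for i = 0..10. r_1(i) = 1 for all i; r_j(i) = r_{j-1}(i) + r_j(i-j). Rows j = 2..8: ≤2: 1 1 2 2 3 3 4 4 5 5 6; ≤3: 1 1 2 3 4 5 7 8 10 12 14; ≤4: 1 1 2 3 5 6 9 11 15 18 23; ≤5: 1 1 2 3 5 7 10 13 18 23 30; ≤6: 1 1 2 3 5 7 11 14 20 26 35; ≤7: 1 1 2 3 5 7 11 15 21 28 38; ≤8: 1 1 2 3 5 7 11 15 22 29 40. r_8(10) = 40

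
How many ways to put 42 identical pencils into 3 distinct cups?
C(42+3-1, 3-1) = C(44, 2) = 946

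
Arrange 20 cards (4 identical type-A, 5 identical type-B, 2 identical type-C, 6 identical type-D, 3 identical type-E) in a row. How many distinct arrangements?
20! / (4! × 5! × 2! × 6! × 3!) = 97772875200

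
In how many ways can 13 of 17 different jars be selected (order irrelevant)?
C(17,13) = 17!/(13!×4!) = 2380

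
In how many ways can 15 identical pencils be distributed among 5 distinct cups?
C(15+5-1, 5-1) = C(19, 4) = 3876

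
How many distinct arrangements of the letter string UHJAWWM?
7! / (2! × 1! × 1! × 1! × 1! × 1!) = 2520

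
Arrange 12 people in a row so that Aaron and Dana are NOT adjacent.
Total - adjacent = 12! - (12-1)!×2 = 479001600 - 79833600 = 399168000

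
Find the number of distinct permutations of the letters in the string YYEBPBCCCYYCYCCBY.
17! / (1! × 6! × 3! × 6! × 1!) = 114354240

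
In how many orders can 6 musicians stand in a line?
6! = 720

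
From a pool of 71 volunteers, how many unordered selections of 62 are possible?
C(71,62) = 71!/(62!×9!) = 74473879480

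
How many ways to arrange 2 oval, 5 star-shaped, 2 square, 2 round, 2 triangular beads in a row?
13! / (2! × 5! × 2! × 2! × 2!) = 3243240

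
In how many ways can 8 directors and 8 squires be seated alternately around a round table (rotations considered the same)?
Fix one of the directors: (8-1)! ways for the remaining directors, × 8! ways for the squires = 5040 × 40320 = 203212800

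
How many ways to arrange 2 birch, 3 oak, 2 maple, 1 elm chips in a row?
8! / (2! × 3! × 2! × 1!) = 1680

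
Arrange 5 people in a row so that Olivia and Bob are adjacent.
Treat as block: (5-1)! × 2! = 24 × 2 = 48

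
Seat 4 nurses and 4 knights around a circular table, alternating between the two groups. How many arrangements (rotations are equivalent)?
Fix one of the nurses: (4-1)! ways for the remaining nurses, × 4! ways for the knights = 6 × 24 = 144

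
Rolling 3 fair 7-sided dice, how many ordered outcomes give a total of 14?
Coefficient of x^14 in (x + x² + ... + x^7)^3. By inclusion-exclusion on dice exceeding 7: Σ_j (-1)^j C(3,j)·C(14-1-7j, 2) = C(3,0)·C(13,2) - C(3,1)·C(6,2) = 1·78 - 3·15 = 33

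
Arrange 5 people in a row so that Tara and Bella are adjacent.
Treat as block: (5-1)! × 2! = 24 × 2 = 48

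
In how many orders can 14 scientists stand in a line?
14! = 87178291200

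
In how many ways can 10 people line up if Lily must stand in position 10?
Fix one position: (10-1)! = 362880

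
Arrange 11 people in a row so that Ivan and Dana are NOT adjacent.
Total - adjacent = 11! - (11-1)!×2 = 39916800 - 7257600 = 32659200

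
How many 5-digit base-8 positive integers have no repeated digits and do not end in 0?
Last digit: 7 nonzero choices. First digit: 6 (nonzero, ≠last). Middle 3: P(6,3) = 120. Total = 5040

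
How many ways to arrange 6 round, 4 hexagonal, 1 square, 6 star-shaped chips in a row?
17! / (6! × 4! × 1! × 6!) = 28588560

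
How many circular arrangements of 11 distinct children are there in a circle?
Circular: fix one position, arrange the rest. (11-1)! = 3628800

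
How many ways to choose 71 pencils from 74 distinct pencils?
C(74,71) = 74!/(71!×3!) = 64824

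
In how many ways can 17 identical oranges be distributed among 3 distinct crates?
C(17+3-1, 3-1) = C(19, 2) = 171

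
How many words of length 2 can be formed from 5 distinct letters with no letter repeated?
P(5,2) = 5!/(5-2)! = 20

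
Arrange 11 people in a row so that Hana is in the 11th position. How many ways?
Fix one position: (11-1)! = 3628800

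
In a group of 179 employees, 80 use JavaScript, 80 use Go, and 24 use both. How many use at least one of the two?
|A∪B| = |A| + |B| - |A∩B| = 80 + 80 - 24 = 136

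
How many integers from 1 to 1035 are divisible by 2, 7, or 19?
⌊1035/2⌋+⌊1035/7⌋+⌊1035/19⌋ - ⌊1035/14⌋-⌊1035/38⌋-⌊1035/133⌋ + ⌊1035/266⌋ = 517+147+54 - 73-27-7 + 3 = 614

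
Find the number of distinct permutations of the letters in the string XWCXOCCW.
8! / (2! × 3! × 2! × 1!) = 1680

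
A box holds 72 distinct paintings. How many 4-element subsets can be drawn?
C(72,4) = 72!/(4!×68!) = 1028790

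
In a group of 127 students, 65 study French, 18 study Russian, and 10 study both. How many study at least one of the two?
|A∪B| = |A| + |B| - |A∩B| = 65 + 18 - 10 = 73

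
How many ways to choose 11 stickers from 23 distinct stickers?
C(23,11) = 23!/(11!×12!) = 1352078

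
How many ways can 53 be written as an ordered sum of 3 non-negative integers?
C(53+3-1, 3-1) = C(55, 2) = 1485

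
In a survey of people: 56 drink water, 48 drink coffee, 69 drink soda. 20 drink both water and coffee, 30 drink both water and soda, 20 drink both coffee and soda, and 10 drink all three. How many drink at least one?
|A∪B∪C| = 56+48+69-20-30-20+10 = 113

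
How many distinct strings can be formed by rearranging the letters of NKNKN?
5! / (3! × 2!) = 10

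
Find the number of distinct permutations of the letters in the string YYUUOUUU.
8! / (5! × 2! × 1!) = 168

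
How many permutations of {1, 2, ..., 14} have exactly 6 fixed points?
Choose the 6 fixed points C(14,6) = 3003, derange the rest: !8 = Σ_{j=0}^{8} (-1)^j·8!/j! = 40320 - 40320 + 20160 - 6720 + 1680 - 336 + 56 - 8 + 1 = 14833. Product = 3003 × 14833 = 44543499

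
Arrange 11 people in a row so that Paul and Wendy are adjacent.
Treat as block: (11-1)! × 2! = 3628800 × 2 = 7257600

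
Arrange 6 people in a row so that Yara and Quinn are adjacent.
Treat as block: (6-1)! × 2! = 120 × 2 = 240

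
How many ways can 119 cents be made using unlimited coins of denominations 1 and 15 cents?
Coefficient of x^119 in 1/(1-x^1) · 1/(1-x^15). Use j coins of 15 for j = 0..⌊119/15⌋ = 7, the rest in 1s: 7 + 1 = 8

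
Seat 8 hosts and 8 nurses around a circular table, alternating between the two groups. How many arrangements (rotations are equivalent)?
Fix one of the hosts: (8-1)! ways for the remaining hosts, × 8! ways for the nurses = 5040 × 40320 = 203212800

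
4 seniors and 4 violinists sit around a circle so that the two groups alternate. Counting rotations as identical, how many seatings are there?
Fix one of the seniors: (4-1)! ways for the remaining seniors, × 4! ways for the violinists = 6 × 24 = 144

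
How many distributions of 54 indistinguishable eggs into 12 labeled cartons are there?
C(54+12-1, 12-1) = C(65, 11) = 895068996640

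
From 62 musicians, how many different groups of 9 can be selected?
C(62,9) = 62!/(9!×53!) = 20286591270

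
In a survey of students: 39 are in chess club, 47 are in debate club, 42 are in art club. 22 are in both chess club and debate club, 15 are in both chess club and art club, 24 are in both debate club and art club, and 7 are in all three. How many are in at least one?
|A∪B∪C| = 39+47+42-22-15-24+7 = 74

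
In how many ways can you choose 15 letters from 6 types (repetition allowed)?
C(15+6-1, 6-1) = C(20, 5) = 15504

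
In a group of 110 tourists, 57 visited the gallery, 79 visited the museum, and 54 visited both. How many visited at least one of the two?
|A∪B| = |A| + |B| - |A∩B| = 57 + 79 - 54 = 82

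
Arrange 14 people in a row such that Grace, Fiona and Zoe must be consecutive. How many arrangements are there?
Treat the 3 as one block: (14-3+1)! × 3! = 479001600 × 6 = 2874009600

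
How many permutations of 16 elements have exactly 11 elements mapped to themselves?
Choose the 11 fixed points C(16,11) = 4368, derange the rest: !5 = Σ_{j=0}^{5} (-1)^j·5!/j! = 120 - 120 + 60 - 20 + 5 - 1 = 44. Product = 4368 × 44 = 192192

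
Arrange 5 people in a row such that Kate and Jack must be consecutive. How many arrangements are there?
Treat the 2 as one block: (5-2+1)! × 2! = 24 × 2 = 48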